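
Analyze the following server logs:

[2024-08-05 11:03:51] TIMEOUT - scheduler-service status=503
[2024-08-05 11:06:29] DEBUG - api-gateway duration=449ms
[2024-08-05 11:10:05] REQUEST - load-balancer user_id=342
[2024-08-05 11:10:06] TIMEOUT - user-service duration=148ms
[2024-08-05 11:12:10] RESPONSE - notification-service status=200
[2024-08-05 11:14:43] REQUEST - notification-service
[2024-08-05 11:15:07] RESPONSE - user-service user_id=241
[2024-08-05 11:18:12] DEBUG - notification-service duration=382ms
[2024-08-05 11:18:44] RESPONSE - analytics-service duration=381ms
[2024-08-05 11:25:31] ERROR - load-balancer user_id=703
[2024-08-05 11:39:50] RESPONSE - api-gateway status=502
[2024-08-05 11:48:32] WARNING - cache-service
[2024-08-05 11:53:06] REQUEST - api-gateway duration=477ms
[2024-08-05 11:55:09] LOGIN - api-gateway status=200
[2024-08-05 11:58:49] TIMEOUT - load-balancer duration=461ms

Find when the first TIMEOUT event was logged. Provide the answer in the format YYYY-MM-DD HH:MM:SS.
2024-08-05 11:03:51

To find the first event:

1. Filter for all TIMEOUT events
2. Sort by timestamp
3. Select the first one
4. Timestamp: 2024-08-05 11:03:51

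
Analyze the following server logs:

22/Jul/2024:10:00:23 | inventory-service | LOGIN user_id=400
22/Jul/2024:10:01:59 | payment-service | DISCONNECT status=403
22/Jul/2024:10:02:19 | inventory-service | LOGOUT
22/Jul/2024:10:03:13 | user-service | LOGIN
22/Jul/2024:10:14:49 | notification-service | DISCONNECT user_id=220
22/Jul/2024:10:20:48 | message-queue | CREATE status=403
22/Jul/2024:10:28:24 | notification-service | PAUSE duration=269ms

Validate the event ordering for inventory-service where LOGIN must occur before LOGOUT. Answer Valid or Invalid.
Valid

To validate ordering:

1. Required order: LOGIN → LOGOUT
2. Rule: LOGIN must occur before LOGOUT
3. Check actual order of events for inventory-service
4. Result: Valid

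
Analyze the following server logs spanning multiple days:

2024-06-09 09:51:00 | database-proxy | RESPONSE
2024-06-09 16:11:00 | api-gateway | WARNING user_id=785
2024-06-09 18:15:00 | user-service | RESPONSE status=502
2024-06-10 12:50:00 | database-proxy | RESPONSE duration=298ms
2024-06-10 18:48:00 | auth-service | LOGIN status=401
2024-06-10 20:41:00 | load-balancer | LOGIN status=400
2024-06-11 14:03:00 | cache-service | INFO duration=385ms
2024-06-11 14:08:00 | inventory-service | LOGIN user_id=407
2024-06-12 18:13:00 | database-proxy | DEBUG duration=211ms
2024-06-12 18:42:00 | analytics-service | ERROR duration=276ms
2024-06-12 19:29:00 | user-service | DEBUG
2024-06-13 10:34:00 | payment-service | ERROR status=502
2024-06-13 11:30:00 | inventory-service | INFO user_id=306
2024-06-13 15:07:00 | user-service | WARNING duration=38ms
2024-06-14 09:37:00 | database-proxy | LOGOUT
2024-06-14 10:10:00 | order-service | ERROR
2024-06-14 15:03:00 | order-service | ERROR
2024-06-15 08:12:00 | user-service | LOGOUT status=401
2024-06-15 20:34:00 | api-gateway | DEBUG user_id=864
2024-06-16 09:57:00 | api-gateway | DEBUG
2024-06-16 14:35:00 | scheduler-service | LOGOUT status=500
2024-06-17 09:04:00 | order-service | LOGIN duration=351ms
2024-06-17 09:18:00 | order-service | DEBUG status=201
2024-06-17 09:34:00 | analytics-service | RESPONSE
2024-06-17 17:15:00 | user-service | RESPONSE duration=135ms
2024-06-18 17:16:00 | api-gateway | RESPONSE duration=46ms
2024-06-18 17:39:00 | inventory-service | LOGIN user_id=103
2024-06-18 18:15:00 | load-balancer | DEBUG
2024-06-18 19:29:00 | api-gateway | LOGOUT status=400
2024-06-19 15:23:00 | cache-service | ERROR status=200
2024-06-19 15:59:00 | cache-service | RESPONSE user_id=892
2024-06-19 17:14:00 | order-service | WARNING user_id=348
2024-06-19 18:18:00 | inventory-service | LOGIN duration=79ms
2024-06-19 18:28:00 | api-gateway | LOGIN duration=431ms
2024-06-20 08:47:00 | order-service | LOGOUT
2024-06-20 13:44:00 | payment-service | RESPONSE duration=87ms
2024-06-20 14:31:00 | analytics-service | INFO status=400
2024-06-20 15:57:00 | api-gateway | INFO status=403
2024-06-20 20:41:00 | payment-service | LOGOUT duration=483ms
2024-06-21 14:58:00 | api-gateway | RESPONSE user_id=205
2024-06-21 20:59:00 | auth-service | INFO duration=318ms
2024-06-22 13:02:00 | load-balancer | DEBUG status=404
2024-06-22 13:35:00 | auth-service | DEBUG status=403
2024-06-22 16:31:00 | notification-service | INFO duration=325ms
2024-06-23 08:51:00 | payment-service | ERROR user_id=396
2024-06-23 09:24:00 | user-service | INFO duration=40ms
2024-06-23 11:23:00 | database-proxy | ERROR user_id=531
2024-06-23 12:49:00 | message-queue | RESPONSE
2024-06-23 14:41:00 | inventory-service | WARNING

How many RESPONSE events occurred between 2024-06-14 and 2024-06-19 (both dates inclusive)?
4

To filter by date range:

1. Date range: 2024-06-14 through 2024-06-19, both dates inclusive
2. Filter for RESPONSE events whose date falls in this range
3. Count matching events: 4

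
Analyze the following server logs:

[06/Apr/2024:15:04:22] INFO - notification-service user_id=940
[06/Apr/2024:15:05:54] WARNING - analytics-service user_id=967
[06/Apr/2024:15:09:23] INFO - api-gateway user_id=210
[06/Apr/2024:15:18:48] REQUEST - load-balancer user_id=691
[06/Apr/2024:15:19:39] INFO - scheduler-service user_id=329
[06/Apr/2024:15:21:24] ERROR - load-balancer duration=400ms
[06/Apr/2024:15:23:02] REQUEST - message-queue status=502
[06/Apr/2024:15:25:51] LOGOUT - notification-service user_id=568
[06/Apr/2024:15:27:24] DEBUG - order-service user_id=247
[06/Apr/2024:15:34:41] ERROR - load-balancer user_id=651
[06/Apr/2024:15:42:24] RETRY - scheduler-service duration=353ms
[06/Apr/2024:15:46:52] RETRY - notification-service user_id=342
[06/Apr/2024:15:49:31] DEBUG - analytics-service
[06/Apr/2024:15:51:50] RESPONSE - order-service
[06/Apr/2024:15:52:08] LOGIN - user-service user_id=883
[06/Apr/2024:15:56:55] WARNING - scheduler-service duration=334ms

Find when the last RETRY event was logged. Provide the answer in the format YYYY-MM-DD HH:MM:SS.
2024-04-06 15:46:52

To find the last event:

1. Filter for all RETRY events
2. Sort by timestamp
3. Select the last one
4. Timestamp: 2024-04-06 15:46:52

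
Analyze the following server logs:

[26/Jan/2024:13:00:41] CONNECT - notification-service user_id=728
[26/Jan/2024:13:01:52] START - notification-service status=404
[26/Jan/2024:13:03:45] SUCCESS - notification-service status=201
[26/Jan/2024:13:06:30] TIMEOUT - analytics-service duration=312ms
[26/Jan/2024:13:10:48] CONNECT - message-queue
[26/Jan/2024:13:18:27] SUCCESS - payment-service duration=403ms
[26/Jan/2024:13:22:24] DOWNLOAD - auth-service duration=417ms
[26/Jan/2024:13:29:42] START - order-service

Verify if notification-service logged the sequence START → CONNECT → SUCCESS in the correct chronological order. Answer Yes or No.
No

To verify sequence order:

1. Find all events in sequence START → CONNECT → SUCCESS for notification-service
2. Extract their timestamps
3. Check if timestamps are in ascending order
4. Result: No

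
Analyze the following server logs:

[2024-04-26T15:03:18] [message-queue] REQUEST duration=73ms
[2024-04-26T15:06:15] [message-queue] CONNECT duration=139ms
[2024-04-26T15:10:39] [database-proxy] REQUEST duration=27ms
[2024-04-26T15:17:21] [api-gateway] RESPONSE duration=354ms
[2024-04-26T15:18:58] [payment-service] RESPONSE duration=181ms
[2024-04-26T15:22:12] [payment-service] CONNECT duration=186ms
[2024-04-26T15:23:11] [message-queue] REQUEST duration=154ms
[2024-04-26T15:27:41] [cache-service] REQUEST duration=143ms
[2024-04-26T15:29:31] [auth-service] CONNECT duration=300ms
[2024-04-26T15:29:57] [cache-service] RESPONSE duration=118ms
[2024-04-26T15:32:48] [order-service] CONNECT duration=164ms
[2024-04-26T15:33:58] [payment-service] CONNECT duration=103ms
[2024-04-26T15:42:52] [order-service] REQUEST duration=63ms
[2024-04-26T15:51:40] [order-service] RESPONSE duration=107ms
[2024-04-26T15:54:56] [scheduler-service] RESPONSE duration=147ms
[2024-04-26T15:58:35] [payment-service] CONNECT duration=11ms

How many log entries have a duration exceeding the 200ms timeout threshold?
2

To count timeouts:

1. Threshold: 200ms
2. Extract duration from each log entry
3. Count entries where duration > 200
4. Timeout count: 2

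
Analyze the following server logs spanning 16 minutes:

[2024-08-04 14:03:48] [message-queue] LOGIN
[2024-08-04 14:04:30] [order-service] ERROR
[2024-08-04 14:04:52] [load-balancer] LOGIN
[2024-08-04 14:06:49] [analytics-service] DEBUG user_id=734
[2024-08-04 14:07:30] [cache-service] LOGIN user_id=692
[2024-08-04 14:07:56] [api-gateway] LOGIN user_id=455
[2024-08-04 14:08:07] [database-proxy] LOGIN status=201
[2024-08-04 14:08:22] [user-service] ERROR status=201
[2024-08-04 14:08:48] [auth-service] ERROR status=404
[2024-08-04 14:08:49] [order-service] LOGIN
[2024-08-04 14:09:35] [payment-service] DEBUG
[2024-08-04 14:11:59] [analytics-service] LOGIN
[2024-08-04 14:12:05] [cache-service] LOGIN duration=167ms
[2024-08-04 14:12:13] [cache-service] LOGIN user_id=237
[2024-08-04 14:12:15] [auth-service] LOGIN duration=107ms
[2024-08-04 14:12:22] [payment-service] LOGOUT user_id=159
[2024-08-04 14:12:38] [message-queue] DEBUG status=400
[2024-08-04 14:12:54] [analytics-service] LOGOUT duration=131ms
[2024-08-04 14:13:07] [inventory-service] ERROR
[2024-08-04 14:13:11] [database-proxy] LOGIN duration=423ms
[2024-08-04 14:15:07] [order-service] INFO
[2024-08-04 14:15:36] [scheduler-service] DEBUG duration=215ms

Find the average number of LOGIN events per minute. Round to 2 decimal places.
0.69

To calculate the rate:

1. Count total LOGIN events: 11
2. Total time period: 16 minutes
3. Rate = 11 / 16 = 0.69 events per minute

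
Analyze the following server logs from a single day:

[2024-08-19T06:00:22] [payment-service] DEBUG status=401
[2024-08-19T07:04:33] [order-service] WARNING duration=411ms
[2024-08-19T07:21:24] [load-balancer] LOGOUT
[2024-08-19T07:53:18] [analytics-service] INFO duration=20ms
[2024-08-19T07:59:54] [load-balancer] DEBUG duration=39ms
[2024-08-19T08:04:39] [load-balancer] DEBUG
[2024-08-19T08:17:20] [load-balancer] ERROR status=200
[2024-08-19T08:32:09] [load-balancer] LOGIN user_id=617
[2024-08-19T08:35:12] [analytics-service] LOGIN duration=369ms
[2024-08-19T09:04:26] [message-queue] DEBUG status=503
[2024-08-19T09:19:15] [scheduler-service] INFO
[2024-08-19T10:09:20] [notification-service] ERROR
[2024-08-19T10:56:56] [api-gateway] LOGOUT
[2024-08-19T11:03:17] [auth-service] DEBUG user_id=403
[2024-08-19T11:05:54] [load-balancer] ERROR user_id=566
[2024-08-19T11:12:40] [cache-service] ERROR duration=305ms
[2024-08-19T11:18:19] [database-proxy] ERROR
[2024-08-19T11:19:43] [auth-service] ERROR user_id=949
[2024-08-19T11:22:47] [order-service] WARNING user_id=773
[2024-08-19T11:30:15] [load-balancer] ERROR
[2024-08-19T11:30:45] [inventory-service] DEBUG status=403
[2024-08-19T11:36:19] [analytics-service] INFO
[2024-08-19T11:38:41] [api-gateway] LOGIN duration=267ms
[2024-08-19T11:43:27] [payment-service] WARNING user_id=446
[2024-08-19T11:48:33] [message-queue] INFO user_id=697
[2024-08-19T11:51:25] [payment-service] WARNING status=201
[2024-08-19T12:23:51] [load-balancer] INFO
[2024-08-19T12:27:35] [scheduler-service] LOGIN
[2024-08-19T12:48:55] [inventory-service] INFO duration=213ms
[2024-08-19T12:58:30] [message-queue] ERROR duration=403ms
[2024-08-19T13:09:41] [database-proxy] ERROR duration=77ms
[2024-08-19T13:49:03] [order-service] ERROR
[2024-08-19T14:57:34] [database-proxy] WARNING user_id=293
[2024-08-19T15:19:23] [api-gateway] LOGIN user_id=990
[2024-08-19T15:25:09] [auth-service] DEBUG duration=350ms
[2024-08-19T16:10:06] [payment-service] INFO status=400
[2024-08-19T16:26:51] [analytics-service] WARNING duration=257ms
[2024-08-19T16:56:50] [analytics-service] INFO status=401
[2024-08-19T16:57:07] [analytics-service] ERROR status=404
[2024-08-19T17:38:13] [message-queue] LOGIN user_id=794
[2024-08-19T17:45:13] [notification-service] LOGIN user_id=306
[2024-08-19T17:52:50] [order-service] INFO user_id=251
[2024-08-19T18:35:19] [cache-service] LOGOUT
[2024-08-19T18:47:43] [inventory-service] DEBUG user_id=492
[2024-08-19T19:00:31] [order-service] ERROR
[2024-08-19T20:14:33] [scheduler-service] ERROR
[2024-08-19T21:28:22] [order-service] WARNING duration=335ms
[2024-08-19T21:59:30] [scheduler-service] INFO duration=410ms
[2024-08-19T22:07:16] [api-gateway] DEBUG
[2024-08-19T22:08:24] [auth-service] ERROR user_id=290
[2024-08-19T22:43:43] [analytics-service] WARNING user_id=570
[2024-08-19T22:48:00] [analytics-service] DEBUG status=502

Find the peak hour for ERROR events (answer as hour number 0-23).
11

To find the peak hour:

1. Group all ERROR events by hour
2. Count events in each hour
3. Find hour with maximum count
4. Peak hour: 11 (with 5 events)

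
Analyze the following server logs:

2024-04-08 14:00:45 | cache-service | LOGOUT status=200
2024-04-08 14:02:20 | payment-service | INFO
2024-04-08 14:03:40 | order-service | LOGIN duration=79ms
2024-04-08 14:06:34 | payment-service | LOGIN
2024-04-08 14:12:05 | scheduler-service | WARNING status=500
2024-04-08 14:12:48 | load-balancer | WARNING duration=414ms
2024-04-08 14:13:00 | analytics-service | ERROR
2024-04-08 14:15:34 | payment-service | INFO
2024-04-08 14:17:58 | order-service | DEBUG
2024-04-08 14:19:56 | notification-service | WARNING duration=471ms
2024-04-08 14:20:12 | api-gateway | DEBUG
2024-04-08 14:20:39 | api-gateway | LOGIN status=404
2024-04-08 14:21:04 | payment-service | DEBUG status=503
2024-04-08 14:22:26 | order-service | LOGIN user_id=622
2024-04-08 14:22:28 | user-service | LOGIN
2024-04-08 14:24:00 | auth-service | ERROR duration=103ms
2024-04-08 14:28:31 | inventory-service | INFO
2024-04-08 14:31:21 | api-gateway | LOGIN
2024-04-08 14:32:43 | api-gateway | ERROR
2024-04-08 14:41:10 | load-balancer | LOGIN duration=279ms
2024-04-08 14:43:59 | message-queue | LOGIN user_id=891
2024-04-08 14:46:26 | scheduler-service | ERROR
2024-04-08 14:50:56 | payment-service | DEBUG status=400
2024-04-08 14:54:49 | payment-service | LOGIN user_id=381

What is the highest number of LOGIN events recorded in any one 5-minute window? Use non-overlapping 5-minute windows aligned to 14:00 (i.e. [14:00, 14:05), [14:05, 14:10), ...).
3

To find the burst window:

1. Divide the log period into non-overlapping 5-minute windows starting at 14:00
2. Count LOGIN events in each window
3. Find the window with maximum count
4. Maximum events in a window: 3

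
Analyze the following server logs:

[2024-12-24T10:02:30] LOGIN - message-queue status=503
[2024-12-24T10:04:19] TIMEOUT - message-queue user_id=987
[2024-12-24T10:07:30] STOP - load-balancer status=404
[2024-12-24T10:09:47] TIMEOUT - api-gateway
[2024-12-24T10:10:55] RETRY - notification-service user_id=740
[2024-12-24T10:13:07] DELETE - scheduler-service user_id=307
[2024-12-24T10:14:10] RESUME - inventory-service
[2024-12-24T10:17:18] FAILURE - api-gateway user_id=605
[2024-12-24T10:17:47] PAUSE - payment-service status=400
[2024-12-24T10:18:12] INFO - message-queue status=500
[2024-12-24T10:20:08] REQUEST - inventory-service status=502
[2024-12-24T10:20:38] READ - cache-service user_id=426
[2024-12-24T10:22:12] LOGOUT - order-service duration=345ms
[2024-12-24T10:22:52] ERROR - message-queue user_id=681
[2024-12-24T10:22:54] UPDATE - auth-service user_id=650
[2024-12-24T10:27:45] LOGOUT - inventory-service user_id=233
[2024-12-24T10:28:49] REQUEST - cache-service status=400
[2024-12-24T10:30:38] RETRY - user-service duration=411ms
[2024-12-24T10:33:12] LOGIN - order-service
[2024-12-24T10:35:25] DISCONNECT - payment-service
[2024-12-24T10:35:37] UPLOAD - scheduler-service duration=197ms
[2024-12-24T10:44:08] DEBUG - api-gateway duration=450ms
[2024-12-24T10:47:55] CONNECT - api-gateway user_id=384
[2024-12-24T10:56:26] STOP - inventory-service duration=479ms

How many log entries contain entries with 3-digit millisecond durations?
5

To find matching entries:

1. Pattern to match: entries with 3-digit millisecond durations
2. Scan each log entry for the pattern
3. Count matches: 5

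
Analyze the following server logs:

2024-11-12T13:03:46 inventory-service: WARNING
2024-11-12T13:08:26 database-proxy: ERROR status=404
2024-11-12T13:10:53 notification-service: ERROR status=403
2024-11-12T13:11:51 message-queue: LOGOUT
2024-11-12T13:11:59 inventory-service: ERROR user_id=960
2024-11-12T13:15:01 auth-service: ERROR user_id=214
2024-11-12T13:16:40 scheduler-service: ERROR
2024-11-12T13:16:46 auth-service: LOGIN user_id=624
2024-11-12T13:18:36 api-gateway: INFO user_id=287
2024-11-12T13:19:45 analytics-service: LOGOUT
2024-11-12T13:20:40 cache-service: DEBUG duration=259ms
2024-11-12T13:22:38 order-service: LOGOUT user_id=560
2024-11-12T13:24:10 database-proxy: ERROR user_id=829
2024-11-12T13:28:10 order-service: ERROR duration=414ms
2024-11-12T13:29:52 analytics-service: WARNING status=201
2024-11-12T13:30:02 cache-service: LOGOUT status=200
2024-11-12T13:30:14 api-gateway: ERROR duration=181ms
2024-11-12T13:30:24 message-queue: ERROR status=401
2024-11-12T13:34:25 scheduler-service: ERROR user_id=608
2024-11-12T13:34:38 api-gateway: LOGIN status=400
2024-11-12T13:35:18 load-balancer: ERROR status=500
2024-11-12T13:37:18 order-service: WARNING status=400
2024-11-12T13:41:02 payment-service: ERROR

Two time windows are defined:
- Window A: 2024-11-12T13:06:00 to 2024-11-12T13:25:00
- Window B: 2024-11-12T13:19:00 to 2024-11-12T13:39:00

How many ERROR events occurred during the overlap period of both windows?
1

To find overlap events:

1. Window A: 2024-11-12T13:06:00 to 2024-11-12T13:25:00
2. Window B: 2024-11-12T13:19:00 to 2024-11-12T13:39:00
3. Overlap period: 2024-11-12T13:19:00 to 2024-11-12T13:25:00
4. Count ERROR events in overlap: 1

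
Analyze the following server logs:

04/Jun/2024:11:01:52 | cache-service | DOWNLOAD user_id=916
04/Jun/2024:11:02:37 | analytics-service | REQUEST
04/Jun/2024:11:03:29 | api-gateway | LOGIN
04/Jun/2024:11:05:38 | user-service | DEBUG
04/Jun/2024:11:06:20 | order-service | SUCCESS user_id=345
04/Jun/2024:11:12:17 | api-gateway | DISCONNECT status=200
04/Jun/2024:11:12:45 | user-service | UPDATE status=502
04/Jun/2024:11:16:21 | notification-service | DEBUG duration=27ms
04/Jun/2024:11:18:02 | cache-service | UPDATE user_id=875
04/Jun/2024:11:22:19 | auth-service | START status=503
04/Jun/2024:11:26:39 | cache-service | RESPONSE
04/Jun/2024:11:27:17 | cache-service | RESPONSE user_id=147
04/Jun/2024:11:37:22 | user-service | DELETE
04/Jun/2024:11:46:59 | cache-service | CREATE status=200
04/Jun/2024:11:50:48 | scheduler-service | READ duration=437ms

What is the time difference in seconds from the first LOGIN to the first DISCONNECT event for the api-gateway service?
528

To find the time between events:

1. Locate the first LOGIN event for api-gateway: 04/Jun/2024:11:03:29
2. Locate the first DISCONNECT event for api-gateway: 04/Jun/2024:11:12:17
3. Calculate the difference: 04/Jun/2024:11:12:17 - 04/Jun/2024:11:03:29 = 528 seconds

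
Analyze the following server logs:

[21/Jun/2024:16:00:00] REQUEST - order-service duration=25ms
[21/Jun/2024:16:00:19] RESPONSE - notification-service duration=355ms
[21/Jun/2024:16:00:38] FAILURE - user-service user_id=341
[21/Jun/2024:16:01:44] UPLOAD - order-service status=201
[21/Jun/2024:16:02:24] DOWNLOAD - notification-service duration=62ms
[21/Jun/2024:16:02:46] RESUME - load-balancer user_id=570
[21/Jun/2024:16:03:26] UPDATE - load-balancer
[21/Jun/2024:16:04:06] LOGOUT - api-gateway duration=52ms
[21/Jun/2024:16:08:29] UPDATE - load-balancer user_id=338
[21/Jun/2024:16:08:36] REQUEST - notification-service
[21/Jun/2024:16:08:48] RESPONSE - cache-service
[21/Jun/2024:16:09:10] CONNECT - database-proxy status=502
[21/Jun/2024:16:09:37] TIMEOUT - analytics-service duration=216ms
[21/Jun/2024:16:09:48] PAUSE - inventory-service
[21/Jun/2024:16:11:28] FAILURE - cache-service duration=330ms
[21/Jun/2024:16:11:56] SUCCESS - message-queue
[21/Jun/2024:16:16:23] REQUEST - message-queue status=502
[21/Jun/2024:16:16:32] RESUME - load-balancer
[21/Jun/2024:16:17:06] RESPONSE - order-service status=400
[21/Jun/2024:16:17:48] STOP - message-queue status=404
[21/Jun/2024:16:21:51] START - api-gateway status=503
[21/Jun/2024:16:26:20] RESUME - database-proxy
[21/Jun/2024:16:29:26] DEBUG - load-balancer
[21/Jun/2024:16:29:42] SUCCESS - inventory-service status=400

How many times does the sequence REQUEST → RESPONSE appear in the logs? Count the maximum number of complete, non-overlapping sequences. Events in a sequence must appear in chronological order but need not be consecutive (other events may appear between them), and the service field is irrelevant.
3

To count sequences:

1. Look for pattern: REQUEST → RESPONSE
2. Greedily scan the log in chronological order, matching each sequence element in turn (ignoring service)
3. Each time the full pattern completes, increment the count and restart matching from the next event
4. Complete non-overlapping sequences found: 3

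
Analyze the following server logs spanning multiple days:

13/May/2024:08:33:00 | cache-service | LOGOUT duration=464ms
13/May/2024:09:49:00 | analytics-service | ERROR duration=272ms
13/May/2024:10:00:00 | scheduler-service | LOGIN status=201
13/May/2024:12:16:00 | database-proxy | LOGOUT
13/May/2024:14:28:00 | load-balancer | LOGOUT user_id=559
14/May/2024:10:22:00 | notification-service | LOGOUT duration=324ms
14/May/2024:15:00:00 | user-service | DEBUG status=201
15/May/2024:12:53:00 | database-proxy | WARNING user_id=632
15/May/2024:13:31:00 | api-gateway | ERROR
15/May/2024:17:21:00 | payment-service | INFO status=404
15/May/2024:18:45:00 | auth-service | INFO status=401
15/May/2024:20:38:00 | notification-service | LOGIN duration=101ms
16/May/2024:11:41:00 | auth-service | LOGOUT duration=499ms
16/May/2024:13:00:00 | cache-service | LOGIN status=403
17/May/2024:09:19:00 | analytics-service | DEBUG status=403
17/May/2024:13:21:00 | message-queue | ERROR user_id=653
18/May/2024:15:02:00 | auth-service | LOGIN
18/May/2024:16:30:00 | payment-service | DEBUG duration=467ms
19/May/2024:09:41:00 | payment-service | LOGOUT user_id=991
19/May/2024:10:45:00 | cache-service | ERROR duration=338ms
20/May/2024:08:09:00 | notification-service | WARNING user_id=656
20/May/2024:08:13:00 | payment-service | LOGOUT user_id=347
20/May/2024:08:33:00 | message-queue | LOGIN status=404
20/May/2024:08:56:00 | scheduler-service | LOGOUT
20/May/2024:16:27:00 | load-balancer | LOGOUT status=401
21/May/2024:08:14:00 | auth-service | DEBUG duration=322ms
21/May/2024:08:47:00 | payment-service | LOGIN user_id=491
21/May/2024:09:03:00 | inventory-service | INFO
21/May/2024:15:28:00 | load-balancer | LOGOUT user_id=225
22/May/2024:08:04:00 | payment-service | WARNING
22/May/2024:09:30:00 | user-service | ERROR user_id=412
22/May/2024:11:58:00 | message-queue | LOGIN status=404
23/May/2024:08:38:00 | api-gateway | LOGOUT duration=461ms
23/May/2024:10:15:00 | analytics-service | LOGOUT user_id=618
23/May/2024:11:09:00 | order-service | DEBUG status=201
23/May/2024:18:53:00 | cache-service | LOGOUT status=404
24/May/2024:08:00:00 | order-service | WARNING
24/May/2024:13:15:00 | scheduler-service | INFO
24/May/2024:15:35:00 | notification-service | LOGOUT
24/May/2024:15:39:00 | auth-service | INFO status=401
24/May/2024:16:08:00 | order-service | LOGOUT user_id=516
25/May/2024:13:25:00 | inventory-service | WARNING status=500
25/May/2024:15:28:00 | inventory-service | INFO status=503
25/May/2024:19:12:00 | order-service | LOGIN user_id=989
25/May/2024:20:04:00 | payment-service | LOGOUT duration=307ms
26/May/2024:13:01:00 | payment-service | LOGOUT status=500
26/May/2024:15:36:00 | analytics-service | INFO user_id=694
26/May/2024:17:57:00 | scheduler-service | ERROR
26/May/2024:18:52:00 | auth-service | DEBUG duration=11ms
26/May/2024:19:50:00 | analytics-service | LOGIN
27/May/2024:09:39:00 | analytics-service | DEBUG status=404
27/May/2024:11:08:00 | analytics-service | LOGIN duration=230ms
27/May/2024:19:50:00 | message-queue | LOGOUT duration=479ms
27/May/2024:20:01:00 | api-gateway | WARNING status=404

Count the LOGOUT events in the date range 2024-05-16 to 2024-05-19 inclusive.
2

To filter by date range:

1. Date range: 2024-05-16 through 2024-05-19, both dates inclusive
2. Filter for LOGOUT events whose date falls in this range
3. Count matching events: 2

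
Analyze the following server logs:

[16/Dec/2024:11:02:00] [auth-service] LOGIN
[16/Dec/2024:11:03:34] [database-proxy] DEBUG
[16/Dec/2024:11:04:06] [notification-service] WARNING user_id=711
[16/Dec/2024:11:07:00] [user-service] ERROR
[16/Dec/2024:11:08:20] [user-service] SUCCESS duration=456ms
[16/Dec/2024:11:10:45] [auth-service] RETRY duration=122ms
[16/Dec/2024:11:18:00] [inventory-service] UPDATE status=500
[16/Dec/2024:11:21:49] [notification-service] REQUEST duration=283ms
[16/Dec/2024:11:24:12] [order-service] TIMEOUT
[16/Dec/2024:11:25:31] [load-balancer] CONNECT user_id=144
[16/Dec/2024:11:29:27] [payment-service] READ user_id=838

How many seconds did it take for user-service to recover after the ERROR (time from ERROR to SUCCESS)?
80

To calculate recovery time:

1. Find ERROR event for user-service: 16/Dec/2024:11:07:00
2. Find next SUCCESS event for user-service: 16/Dec/2024:11:08:20
3. Recovery time: 16/Dec/2024:11:08:20 - 16/Dec/2024:11:07:00 = 80 seconds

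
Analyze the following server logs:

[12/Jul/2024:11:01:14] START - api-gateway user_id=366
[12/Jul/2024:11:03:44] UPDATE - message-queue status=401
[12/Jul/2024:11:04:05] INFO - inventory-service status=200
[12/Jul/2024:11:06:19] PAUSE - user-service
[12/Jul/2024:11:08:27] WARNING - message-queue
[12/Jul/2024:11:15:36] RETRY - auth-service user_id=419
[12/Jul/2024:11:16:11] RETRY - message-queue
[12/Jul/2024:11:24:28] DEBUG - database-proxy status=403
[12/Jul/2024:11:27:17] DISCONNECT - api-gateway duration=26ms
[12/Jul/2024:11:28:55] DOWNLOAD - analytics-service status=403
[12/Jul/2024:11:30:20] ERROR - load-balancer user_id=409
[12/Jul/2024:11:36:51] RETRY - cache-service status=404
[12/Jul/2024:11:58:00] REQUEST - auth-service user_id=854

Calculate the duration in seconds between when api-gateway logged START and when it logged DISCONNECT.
1563

To find the time between events:

1. Locate the first START event for api-gateway: 12/Jul/2024:11:01:14
2. Locate the first DISCONNECT event for api-gateway: 12/Jul/2024:11:27:17
3. Calculate the difference: 12/Jul/2024:11:27:17 - 12/Jul/2024:11:01:14 = 1563 seconds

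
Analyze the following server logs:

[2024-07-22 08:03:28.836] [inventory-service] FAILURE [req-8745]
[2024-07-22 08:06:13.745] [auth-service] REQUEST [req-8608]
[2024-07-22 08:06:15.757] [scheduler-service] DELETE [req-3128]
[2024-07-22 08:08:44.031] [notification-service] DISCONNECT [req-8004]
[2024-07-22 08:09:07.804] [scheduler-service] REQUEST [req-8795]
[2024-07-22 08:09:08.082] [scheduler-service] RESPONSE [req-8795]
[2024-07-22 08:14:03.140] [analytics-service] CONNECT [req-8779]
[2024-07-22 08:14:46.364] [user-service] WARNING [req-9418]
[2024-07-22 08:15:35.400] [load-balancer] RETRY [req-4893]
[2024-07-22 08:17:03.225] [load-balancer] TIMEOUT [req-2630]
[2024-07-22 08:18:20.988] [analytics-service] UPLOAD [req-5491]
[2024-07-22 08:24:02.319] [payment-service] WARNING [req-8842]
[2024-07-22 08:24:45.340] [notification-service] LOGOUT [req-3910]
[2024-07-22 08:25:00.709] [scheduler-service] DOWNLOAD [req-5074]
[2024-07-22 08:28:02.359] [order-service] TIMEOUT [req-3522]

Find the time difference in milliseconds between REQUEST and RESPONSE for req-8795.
278

To calculate latency:

1. Find REQUEST with id req-8795: 2024-07-22 08:09:07.804
2. Find RESPONSE with id req-8795: 2024-07-22 08:09:08.082
3. Latency: 2024-07-22 08:09:08.082 - 2024-07-22 08:09:07.804 = 278ms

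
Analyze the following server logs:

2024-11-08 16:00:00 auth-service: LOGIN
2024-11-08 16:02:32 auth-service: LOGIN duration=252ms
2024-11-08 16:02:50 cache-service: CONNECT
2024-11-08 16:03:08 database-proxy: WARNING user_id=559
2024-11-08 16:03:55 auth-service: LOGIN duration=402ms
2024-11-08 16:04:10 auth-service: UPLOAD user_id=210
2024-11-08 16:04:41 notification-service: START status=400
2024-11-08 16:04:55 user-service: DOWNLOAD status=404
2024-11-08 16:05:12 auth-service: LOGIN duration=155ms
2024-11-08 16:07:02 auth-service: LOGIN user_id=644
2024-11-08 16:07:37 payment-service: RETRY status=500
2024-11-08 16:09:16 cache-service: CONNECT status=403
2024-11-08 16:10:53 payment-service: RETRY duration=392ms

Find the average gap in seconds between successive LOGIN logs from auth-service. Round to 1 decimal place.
105.5

To calculate average interval:

1. Find all LOGIN events for auth-service in order
2. Calculate time gaps between consecutive events
3. Compute mean of gaps: 422 / 4 = 105.5 seconds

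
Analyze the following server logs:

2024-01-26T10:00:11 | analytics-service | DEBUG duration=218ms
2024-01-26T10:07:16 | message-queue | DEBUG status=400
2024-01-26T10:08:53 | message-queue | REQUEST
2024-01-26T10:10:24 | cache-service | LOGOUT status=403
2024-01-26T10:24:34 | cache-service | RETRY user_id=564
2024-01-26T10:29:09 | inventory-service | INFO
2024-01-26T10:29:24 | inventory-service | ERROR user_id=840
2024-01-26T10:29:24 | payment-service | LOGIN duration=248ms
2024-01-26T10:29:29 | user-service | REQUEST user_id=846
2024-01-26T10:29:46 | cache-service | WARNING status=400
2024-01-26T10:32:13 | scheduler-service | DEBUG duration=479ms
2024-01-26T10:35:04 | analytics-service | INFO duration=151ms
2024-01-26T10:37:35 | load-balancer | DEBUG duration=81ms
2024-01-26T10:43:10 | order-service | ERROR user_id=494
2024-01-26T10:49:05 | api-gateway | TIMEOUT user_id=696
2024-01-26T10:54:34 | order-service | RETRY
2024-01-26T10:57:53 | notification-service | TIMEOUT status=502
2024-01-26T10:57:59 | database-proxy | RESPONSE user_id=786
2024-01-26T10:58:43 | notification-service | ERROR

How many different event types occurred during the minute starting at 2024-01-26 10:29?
5

To count unique event types:

1. Filter events in the minute starting at 2024-01-26 10:29
2. Extract event types from matching entries
3. Count unique types: 5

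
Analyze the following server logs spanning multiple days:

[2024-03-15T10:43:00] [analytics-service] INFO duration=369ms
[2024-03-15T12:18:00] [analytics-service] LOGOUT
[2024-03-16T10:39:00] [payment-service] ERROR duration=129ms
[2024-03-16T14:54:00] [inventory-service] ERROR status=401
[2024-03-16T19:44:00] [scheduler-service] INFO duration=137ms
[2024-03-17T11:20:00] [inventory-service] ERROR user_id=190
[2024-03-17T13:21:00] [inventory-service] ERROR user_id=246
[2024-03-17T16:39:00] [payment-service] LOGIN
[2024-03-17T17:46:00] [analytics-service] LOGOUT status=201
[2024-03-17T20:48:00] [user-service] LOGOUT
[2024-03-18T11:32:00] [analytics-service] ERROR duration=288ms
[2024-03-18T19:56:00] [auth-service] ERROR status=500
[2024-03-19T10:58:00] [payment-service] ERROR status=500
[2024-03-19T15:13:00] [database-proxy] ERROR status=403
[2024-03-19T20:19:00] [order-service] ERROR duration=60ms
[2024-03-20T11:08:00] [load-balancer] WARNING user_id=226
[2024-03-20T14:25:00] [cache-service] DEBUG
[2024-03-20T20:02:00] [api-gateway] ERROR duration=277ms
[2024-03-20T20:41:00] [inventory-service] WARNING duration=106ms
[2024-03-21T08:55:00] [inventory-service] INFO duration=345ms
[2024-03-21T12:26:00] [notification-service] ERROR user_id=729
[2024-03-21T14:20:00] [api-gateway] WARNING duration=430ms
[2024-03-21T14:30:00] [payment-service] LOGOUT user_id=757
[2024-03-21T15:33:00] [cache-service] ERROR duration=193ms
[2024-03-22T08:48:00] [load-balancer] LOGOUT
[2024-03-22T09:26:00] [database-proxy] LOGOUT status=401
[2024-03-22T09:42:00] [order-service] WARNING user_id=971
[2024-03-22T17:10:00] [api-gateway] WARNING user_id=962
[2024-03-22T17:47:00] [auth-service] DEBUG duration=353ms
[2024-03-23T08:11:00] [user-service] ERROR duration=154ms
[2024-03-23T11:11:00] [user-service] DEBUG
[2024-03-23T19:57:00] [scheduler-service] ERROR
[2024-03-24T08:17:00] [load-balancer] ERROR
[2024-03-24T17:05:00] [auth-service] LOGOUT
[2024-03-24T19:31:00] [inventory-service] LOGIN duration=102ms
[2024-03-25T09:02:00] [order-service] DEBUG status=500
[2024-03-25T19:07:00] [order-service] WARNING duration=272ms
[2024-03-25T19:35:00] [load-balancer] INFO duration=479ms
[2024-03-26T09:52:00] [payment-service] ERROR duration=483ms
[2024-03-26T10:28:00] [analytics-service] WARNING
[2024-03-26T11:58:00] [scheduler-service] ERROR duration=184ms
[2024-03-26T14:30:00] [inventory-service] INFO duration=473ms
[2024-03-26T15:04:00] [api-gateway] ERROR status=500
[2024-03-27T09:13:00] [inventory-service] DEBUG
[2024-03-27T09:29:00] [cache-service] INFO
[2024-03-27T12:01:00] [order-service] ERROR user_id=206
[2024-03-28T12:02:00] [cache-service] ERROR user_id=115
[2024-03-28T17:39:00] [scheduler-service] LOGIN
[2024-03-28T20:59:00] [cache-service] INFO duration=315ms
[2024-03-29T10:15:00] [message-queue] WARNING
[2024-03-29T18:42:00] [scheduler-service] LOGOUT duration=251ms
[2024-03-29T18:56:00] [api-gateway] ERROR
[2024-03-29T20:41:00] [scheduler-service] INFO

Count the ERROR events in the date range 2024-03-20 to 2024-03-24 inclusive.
6

To filter by date range:

1. Date range: 2024-03-20 through 2024-03-24, both dates inclusive
2. Filter for ERROR events whose date falls in this range
3. Count matching events: 6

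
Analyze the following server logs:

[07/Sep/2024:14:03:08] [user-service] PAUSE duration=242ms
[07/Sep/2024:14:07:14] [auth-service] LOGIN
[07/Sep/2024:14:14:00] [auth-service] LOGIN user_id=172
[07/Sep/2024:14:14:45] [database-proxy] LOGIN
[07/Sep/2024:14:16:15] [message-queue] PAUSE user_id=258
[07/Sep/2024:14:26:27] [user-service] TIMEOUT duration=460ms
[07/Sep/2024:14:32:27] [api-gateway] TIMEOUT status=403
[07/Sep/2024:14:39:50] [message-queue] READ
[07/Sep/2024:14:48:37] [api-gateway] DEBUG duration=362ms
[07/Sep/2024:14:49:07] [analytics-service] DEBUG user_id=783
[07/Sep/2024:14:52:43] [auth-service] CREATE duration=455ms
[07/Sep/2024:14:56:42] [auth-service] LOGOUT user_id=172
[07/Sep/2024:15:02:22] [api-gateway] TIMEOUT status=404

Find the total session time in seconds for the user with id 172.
2562

To calculate session duration:

1. Find LOGIN event for user_id=172: 07/Sep/2024:14:14:00
2. Find LOGOUT event for user_id=172: 07/Sep/2024:14:56:42
3. Session duration: 07/Sep/2024:14:56:42 - 07/Sep/2024:14:14:00 = 2562 seconds (42 minutes)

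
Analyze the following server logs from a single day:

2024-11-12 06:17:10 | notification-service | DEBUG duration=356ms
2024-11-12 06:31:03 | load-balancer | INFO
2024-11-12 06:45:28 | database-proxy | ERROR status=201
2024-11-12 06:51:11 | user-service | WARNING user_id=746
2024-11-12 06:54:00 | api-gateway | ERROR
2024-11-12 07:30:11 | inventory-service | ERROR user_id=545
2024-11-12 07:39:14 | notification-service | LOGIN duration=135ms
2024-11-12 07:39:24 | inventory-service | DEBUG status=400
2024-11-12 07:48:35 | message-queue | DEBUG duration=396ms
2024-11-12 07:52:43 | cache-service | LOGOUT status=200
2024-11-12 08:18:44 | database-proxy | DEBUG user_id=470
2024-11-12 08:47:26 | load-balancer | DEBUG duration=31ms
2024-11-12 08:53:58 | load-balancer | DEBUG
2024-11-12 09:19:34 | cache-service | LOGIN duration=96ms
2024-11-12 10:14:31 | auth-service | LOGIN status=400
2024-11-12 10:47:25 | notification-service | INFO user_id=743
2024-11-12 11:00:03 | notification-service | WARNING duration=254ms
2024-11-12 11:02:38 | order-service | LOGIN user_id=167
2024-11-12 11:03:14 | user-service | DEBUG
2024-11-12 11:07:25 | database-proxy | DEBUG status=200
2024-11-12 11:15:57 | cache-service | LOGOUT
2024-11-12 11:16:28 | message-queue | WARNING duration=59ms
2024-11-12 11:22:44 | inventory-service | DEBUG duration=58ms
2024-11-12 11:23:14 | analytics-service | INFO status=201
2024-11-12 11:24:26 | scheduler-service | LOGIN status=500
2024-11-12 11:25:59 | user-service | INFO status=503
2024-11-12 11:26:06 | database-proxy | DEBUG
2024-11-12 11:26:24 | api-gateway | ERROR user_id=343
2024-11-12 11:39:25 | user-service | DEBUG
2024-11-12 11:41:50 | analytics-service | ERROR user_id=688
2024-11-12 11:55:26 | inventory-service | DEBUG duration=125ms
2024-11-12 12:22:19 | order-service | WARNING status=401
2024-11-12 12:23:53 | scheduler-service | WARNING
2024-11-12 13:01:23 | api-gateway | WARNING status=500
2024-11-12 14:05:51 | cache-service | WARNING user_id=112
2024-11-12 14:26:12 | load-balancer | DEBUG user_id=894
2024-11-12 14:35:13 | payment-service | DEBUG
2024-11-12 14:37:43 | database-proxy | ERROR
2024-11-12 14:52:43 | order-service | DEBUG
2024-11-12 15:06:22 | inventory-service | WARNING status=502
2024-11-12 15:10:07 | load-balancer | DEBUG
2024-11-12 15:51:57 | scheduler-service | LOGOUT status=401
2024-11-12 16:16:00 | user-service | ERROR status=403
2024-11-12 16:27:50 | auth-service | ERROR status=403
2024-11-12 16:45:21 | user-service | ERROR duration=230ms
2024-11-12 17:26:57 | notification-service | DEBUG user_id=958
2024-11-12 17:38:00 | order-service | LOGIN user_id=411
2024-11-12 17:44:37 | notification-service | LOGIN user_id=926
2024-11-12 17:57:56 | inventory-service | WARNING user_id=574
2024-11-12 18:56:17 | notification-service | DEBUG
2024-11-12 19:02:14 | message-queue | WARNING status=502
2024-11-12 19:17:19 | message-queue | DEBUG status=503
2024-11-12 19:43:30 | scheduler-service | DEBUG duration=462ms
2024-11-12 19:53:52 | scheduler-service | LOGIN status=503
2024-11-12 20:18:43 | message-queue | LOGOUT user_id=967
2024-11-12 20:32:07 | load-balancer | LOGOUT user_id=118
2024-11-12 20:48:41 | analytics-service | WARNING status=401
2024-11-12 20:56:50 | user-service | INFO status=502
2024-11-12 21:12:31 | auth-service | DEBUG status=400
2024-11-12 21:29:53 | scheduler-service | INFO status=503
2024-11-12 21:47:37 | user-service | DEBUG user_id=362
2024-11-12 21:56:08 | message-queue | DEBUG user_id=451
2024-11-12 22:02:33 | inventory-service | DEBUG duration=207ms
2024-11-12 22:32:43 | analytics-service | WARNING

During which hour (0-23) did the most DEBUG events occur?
11

To find the peak hour:

1. Group all DEBUG events by hour
2. Count events in each hour
3. Find hour with maximum count
4. Peak hour: 11 (with 6 events)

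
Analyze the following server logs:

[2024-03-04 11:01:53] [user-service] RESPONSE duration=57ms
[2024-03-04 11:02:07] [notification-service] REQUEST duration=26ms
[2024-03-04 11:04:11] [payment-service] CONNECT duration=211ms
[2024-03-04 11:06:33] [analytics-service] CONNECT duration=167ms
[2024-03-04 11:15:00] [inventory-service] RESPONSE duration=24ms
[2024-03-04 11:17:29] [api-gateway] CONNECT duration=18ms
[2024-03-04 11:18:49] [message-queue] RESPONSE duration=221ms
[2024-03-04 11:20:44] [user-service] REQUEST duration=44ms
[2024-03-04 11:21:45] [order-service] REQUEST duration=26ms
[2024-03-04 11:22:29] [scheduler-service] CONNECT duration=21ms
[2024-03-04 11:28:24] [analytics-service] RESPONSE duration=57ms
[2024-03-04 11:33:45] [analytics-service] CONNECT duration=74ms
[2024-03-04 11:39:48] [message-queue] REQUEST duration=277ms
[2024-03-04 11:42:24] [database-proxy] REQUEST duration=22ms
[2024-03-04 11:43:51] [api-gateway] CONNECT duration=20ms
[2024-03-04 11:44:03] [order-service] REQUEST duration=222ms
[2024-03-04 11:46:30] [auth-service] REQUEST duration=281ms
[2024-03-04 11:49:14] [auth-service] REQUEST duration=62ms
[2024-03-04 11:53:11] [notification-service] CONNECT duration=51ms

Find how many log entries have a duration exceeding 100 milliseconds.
6

To count timeouts:

1. Threshold: 100ms
2. Extract duration from each log entry
3. Count entries where duration > 100
4. Timeout count: 6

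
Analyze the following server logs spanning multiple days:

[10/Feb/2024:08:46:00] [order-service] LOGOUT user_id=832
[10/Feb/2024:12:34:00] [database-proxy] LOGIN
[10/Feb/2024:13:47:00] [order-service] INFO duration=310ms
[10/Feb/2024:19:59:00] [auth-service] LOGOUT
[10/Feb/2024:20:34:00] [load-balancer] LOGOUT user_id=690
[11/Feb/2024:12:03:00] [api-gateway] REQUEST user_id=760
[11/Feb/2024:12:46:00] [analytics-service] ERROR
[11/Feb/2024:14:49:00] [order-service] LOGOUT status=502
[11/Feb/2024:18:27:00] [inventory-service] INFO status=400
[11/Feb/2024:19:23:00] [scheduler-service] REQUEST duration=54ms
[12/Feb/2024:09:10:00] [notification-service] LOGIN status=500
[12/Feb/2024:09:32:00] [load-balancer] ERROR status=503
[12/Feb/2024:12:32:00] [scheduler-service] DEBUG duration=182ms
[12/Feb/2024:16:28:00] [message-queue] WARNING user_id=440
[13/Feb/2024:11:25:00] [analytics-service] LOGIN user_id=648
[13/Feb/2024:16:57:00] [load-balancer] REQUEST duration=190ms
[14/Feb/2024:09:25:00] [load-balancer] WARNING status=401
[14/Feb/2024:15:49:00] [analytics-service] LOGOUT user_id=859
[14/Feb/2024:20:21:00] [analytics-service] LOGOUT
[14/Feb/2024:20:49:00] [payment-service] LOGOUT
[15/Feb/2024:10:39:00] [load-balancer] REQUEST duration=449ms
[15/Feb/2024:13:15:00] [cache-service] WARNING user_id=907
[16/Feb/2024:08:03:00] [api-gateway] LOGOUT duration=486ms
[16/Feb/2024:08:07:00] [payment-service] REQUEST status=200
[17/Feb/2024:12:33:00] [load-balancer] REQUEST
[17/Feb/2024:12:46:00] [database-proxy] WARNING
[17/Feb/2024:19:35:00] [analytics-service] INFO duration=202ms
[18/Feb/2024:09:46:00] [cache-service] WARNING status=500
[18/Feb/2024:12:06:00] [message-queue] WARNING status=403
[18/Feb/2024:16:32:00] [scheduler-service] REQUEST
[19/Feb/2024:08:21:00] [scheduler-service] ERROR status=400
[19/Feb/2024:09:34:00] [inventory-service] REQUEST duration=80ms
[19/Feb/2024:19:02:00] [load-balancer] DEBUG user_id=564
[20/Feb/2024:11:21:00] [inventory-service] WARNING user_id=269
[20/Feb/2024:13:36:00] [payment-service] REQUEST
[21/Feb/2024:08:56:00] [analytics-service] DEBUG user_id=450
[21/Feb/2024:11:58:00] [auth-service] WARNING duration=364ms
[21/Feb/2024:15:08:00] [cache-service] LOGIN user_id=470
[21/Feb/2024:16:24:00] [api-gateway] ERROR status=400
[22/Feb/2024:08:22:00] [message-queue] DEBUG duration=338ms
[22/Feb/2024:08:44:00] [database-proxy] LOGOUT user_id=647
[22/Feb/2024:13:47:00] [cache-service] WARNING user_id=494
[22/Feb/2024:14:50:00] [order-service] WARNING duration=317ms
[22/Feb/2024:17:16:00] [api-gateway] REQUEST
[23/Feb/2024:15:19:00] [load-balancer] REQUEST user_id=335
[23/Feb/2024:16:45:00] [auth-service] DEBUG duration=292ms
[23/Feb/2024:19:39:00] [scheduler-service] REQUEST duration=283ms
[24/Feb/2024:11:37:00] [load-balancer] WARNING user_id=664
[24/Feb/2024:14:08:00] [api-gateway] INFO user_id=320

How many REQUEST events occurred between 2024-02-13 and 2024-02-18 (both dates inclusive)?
5

To filter by date range:

1. Date range: 2024-02-13 through 2024-02-18, both dates inclusive
2. Filter for REQUEST events whose date falls in this range
3. Count matching events: 5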